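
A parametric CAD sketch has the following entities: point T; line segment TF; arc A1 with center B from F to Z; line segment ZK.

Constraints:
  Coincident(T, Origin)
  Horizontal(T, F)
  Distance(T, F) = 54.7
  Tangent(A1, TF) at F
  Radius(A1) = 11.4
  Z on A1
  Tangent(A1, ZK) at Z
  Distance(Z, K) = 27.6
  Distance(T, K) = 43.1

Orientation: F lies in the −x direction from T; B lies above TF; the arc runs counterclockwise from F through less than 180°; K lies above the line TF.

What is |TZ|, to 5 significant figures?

45.156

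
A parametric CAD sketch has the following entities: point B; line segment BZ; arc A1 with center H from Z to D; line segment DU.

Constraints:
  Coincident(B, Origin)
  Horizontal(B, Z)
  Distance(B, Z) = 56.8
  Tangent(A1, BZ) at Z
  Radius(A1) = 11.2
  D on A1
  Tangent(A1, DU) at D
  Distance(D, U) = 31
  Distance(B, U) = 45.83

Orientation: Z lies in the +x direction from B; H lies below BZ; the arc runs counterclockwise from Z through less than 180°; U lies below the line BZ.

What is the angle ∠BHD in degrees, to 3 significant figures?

17.9°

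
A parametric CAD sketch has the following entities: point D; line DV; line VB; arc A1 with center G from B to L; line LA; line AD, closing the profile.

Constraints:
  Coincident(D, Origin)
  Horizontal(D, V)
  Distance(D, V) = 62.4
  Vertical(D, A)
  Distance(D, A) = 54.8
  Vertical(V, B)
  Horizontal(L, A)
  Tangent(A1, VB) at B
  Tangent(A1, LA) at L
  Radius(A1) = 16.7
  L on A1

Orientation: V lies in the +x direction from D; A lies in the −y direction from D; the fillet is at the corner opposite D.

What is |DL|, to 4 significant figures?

71.35

D is at the origin; D and V share the same y with |DV| = 62.4 and V on the +x side, so V = (62.40, 0.000). DA is vertical with |DA| = 54.8 and A on the −y side, so A = (0.000, -54.80). The virtual corner opposite D is at (62.40, -54.80). The tangent condition forces GB to be normal to VB and tangency of A1 to LA means the radius GL is perpendicular to LA, with radius 16.7, so the center G sits 16.7 in from both sides at G = (45.70, -38.10). That places the tangent points at B = (62.40, -38.10) on VB and L = (45.70, -54.80) on LA. Then |DL| = |L − D| = 71.35.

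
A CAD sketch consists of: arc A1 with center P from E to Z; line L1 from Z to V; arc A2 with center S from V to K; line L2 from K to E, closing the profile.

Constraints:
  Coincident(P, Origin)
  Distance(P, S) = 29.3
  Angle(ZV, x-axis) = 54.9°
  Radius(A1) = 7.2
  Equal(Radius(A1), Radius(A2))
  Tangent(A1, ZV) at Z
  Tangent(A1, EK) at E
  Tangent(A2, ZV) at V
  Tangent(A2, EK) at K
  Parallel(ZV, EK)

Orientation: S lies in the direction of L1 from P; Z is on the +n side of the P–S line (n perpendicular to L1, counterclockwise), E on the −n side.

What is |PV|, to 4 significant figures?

30.17

The slot axis is L1's direction at 54.9°, so u = (cos 54.9°, sin 54.9°) = (0.5750, 0.8181) and n = (−sin 54.9°, cos 54.9°) = (-0.8181, 0.5750). P is at the origin and S lies 29.3 along u from P, so S = 29.3·u = (16.85, 23.97). Tangency of A1 to both parallel lines with radius 7.2 puts Z and E at P ± 7.2·n: Z = (-5.891, 4.140), E = (5.891, -4.140). Equal radii place V and K the same way about S: V = S + 7.2·n = (10.96, 28.11), K = S − 7.2·n = (22.74, 19.83). Then |PV| = |V − P| = 30.17.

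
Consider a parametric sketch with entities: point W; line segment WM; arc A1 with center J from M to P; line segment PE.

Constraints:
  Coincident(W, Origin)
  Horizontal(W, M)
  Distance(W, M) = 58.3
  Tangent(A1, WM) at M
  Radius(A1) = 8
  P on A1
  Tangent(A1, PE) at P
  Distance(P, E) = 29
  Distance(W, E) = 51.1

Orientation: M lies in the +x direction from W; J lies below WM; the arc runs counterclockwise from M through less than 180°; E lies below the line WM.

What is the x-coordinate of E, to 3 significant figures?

40.0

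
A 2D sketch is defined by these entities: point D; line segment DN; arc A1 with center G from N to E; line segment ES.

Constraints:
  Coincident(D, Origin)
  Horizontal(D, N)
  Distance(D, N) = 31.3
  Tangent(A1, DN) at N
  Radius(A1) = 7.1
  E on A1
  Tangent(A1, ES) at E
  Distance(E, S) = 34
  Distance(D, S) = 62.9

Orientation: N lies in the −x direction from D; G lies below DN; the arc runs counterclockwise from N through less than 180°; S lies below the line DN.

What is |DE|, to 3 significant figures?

37.9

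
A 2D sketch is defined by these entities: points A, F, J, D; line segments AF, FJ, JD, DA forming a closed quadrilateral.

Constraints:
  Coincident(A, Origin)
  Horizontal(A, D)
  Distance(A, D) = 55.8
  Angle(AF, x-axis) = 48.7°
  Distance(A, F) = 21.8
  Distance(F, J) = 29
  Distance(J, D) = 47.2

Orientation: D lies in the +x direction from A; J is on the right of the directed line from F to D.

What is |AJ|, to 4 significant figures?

16.02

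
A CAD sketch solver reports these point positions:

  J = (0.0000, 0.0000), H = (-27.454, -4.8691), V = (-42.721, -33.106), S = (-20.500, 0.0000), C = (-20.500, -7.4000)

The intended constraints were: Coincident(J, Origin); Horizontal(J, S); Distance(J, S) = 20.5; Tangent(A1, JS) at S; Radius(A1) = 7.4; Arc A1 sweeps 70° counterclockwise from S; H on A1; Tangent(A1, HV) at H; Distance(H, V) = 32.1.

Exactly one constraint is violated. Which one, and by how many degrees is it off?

Tangent(A1, HV) at H — off by 8.40°.

J = (0.00, 0.00) ✓; J.y = 0.00, S.y = 0.00 ✓; |JS| = 20.50 ✓; ∠(CS, SJ) = 90.00° ✓; |CS| = 7.400 ✓; bearing(C→H) − bearing(C→S) = 70.00° ✓; |CH| = 7.400 ✓; ∠(CH, HV) = 98.40° ✗; |HV| = 32.10 ✓.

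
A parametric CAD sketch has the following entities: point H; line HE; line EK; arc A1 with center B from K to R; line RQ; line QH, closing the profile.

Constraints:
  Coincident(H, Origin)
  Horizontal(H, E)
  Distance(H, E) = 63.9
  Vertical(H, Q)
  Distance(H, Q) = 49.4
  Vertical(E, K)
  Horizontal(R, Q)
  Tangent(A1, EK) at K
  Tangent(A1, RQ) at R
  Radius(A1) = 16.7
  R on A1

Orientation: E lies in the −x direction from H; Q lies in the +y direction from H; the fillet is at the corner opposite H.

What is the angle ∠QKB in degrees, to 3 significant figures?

14.6°

H is at the origin; H and E share the same y with |HE| = 63.9 and E on the −x side, so E = (-63.9, 0.00). H and Q share the same x with |HQ| = 49.4 and Q on the +y side, so Q = (0.00, 49.4). The virtual corner opposite H is at (-63.9, 49.4). Tangency of A1 to EK means the radius BK is perpendicular to EK and the tangent condition forces BR to be normal to RQ, with radius 16.7, so the center B sits 16.7 in from both sides at B = (-47.2, 32.7). That places the tangent points at K = (-63.9, 32.7) on EK and R = (-47.2, 49.4) on RQ. Then cos ∠QKB = KQ·KB / (|KQ||KB|), giving 14.6°.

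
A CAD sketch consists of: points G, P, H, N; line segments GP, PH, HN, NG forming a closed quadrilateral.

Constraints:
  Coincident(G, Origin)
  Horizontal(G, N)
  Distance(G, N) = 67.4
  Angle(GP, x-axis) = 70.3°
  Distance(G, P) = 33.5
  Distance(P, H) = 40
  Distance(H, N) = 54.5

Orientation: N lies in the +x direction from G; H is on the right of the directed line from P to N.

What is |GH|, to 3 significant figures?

15.9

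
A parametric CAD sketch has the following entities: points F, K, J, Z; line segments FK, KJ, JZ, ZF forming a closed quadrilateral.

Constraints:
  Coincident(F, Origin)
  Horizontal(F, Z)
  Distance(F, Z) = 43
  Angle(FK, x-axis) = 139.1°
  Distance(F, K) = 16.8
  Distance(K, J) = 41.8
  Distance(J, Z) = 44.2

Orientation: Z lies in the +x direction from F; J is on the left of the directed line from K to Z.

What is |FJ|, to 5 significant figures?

42.331

Checks: |KJ| = 41.80 ✓; |JZ| = 44.20 ✓.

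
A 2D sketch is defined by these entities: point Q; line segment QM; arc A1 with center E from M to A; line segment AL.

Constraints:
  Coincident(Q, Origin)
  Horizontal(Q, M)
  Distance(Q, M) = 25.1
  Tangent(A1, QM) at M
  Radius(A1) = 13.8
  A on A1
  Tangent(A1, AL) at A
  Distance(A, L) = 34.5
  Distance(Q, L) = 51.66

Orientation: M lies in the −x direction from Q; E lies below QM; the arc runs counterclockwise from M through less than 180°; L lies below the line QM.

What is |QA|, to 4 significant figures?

42.33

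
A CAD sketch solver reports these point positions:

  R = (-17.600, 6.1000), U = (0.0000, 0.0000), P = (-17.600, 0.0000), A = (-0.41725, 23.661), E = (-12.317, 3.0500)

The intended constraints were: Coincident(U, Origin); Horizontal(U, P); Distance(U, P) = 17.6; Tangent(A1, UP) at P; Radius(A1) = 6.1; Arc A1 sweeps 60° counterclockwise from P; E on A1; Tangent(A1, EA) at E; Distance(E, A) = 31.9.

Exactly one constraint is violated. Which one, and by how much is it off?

Distance(E, A) = 31.9 — off by 8.10.

U = (0.00, 0.00) ✓; U.y = 0.00, P.y = 0.00 ✓; |UP| = 17.60 ✓; ∠(RP, PU) = 90.00° ✓; |RP| = 6.100 ✓; bearing(R→E) − bearing(R→P) = 60.00° ✓; |RE| = 6.100 ✓; ∠(RE, EA) = 90.00° ✓; |EA| = 23.80 ✗.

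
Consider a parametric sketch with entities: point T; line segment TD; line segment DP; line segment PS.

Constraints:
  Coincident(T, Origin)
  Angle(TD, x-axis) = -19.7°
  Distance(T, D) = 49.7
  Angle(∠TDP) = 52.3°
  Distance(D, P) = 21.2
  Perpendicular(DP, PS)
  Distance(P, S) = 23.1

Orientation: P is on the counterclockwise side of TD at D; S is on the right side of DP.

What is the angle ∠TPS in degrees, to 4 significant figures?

166.8°

∠TDP = 52.3°, so DP runs at -19.7° + (180° − 52.3°) = 108.0° from the x-axis; with |DP| = 21.2, P = D + 21.2·(cos 108.0°, sin 108.0°) = (40.24, 3.409). DP ⟂ PS; with |PS| = 23.1 on the right of DP, S = P + 23.1·(0.9511, 0.3090) = (62.21, 10.55). Then cos ∠TPS = PT·PS / (|PT||PS|), giving 166.8°.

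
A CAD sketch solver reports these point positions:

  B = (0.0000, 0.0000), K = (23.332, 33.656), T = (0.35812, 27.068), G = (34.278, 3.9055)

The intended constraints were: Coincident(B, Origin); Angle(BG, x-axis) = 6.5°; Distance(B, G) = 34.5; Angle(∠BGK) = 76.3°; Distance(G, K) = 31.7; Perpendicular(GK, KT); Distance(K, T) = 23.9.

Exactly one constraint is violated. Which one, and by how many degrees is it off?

Perpendicular(GK, KT) — off by 4.20°.

B = (0.00, 0.00) ✓; BG at 6.500° ✓; |BG| = 34.50 ✓; ∠BGK = 76.30° ✓; |GK| = 31.70 ✓; ∠(GK, KT) = 85.80° ✗; |KT| = 23.90 ✓.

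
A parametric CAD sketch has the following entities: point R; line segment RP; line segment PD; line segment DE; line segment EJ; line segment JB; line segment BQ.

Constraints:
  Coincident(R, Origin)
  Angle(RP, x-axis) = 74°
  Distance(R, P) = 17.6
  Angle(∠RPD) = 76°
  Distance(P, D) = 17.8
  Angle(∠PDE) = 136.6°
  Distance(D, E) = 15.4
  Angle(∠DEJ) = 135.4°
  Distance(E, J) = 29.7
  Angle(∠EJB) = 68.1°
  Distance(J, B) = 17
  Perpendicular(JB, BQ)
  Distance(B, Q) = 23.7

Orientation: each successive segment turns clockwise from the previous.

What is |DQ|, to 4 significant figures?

12.93

R is at the origin; RP runs at 74.0° with length 17.6, so P = (4.851, 16.92). ∠RPD = 76.0° gives PD at -30.00° from the x-axis; with |PD| = 17.8, D = (20.27, 8.018). ∠PDE = 136.6° gives DE at -73.40° from the x-axis; with |DE| = 15.4, E = (24.67, -6.740). ∠DEJ = 135.4° gives EJ at -118.0° from the x-axis; with |EJ| = 29.7, J = (10.72, -32.96). ∠EJB = 68.1° gives JB at 130.1° from the x-axis; with |JB| = 17.0, B = (-0.2273, -19.96). JB is perpendicular to BQ, so BQ runs at 40.10°; with |BQ| = 23.7, Q = (17.90, -4.694). Then |DQ| = |Q − D| = 12.93.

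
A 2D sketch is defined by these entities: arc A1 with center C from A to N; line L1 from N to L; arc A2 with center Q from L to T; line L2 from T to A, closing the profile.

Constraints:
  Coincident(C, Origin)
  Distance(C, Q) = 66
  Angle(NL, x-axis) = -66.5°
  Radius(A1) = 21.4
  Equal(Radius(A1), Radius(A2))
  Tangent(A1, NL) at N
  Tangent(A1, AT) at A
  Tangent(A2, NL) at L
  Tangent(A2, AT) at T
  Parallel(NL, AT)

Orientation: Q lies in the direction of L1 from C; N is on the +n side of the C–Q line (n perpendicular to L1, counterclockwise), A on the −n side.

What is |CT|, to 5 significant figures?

69.383

Tangency of A1 to both parallel lines with radius 21.4 puts N and A at C ± 21.4·n: N = (19.625, 8.5332), A = (-19.625, -8.5332). Equal radii place L and T the same way about Q: L = Q + 21.4·n = (45.943, -51.993), T = Q − 21.4·n = (6.6924, -69.059). Then |CT| = |T − C| = 69.383.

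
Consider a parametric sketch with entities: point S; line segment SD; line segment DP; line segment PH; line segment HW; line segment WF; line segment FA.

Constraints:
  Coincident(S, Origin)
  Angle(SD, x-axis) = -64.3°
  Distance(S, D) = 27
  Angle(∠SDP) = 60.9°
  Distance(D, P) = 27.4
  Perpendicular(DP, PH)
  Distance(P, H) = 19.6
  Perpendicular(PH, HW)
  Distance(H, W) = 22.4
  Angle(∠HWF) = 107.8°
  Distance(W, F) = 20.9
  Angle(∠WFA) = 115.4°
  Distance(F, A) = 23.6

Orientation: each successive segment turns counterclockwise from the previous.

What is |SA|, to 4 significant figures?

40.14

S is at the origin; SD runs at -64.3° with length 27.0, so D = (11.71, -24.33). ∠SDP = 60.9° gives DP at 54.80° from the x-axis; with |DP| = 27.4, P = (27.50, -1.939). DP ⟂ PH, so PH runs at 144.8°; with |PH| = 19.6, H = (11.49, 9.359). The perpendicularity gives HW at right angles to PH, so HW runs at -125.2°; with |HW| = 22.4, W = (-1.425, -8.945). ∠HWF = 107.8° gives WF at -53.00° from the x-axis; with |WF| = 20.9, F = (11.15, -25.64). ∠WFA = 115.4° gives FA at 11.60° from the x-axis; with |FA| = 23.6, A = (34.27, -20.89). Then |SA| = |A − S| = 40.14.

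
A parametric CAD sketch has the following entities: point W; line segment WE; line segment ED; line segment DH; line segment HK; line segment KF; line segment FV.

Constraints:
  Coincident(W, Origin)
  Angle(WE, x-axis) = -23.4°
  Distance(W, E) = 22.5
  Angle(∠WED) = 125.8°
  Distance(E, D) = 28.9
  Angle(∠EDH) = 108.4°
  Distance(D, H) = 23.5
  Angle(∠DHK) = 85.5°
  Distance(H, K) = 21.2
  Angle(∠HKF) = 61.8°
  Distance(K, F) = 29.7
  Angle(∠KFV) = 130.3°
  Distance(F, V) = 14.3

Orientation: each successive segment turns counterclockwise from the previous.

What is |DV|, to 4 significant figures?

10.39

W is at the origin; WE runs at -23.4° with length 22.5, so E = (20.65, -8.936). ∠WED = 125.8° gives ED at 30.80° from the x-axis; with |ED| = 28.9, D = (45.47, 5.862). ∠EDH = 108.4° gives DH at 102.4° from the x-axis; with |DH| = 23.5, H = (40.43, 28.81). ∠DHK = 85.5° gives HK at -163.1° from the x-axis; with |HK| = 21.2, K = (20.14, 22.65). ∠HKF = 61.8° gives KF at -44.90° from the x-axis; with |KF| = 29.7, F = (41.18, 1.687). ∠KFV = 130.3° gives FV at 4.800° from the x-axis; with |FV| = 14.3, V = (55.43, 2.883). Then |DV| = |V − D| = 10.39.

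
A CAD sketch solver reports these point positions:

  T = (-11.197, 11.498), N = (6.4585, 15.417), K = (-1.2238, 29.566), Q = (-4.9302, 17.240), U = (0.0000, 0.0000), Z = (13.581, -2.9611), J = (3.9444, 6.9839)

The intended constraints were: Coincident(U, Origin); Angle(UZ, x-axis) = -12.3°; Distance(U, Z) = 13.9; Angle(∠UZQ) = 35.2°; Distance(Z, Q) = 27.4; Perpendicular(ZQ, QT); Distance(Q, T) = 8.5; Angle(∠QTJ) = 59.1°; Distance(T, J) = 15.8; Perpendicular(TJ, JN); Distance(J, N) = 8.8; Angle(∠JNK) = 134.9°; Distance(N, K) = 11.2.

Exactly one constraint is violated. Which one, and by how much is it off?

Distance(N, K) = 11.2 — off by 4.90.

U = (0.00, 0.00) ✓; UZ at -12.30° ✓; |UZ| = 13.90 ✓; ∠UZQ = 35.20° ✓; |ZQ| = 27.40 ✓; ∠(ZQ, QT) = 90.00° ✓; |QT| = 8.500 ✓; ∠QTJ = 59.10° ✓; |TJ| = 15.80 ✓; ∠(TJ, JN) = 90.00° ✓; |JN| = 8.800 ✓; ∠JNK = 134.9° ✓; |NK| = 16.10 ✗.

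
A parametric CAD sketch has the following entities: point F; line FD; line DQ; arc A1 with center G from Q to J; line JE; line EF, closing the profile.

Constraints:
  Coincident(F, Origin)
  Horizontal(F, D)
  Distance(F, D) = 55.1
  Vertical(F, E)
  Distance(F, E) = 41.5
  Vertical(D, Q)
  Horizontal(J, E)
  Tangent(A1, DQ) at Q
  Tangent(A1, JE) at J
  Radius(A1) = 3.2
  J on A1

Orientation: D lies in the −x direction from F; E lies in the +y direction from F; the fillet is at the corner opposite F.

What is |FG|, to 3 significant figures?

64.5

F and E share the same x with |FE| = 41.5 and E on the +y side, so E = (0.00, 41.5). The virtual corner opposite F is at (-55.1, 41.5). Since A1 is tangent to DQ there, GQ ⟂ DQ and the tangent condition forces GJ to be normal to JE, with radius 3.2, so the center G sits 3.2 in from both sides at G = (-51.9, 38.3). Then |FG| = |G − F| = 64.5.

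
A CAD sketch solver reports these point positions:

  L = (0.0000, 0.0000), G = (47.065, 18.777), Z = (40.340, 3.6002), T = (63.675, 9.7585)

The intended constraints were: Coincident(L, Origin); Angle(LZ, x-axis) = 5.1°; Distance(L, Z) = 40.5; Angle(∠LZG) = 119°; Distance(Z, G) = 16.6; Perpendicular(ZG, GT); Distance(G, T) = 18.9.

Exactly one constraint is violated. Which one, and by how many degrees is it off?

Perpendicular(ZG, GT) — off by 4.60°.

L = (0.00, 0.00) ✓; LZ at 5.100° ✓; |LZ| = 40.50 ✓; ∠LZG = 119.0° ✓; |ZG| = 16.60 ✓; ∠(ZG, GT) = 94.60° ✗; |GT| = 18.90 ✓.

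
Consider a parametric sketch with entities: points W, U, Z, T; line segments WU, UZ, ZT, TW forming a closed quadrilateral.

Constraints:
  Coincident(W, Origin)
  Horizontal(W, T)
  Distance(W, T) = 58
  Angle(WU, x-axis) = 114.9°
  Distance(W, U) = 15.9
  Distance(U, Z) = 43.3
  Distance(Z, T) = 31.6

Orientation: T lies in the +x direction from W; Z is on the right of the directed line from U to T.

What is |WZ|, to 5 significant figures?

30.421

Checks: |UZ| = 43.30 ✓; |ZT| = 31.60 ✓.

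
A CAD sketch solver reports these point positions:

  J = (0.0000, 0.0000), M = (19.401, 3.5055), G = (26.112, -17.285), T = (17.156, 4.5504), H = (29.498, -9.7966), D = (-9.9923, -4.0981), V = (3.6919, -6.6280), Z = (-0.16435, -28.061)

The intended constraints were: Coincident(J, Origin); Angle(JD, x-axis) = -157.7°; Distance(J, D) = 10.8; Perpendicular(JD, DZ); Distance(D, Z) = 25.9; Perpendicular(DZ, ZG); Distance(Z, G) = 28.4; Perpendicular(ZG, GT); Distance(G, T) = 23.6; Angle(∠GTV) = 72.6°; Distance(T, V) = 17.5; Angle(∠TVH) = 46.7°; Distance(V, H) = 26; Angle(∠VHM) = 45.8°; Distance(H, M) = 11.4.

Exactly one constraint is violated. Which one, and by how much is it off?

Distance(H, M) = 11.4 — off by 5.30.

J = (0.00, 0.00) ✓; JD at -157.7° ✓; |JD| = 10.80 ✓; ∠(JD, DZ) = 90.00° ✓; |DZ| = 25.90 ✓; ∠(DZ, ZG) = 90.00° ✓; |ZG| = 28.40 ✓; ∠(ZG, GT) = 90.00° ✓; |GT| = 23.60 ✓; ∠GTV = 72.60° ✓; |TV| = 17.50 ✓; ∠TVH = 46.70° ✓; |VH| = 26.00 ✓; ∠VHM = 45.80° ✓; |HM| = 16.70 ✗.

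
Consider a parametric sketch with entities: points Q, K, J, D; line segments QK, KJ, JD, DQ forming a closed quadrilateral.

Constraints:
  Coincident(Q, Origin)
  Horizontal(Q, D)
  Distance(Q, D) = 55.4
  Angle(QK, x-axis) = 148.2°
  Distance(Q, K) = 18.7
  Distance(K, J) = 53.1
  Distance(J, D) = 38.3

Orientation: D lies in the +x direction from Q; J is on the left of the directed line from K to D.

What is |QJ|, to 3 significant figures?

45.1

Checks: |KJ| = 53.10 ✓; |JD| = 38.30 ✓.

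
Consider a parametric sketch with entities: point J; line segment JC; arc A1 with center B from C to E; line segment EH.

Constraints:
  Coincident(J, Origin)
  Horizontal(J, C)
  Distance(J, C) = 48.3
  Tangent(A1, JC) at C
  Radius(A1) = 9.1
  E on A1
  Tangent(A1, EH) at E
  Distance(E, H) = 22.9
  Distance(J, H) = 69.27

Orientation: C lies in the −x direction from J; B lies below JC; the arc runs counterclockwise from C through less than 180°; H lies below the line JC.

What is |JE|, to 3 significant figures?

57.5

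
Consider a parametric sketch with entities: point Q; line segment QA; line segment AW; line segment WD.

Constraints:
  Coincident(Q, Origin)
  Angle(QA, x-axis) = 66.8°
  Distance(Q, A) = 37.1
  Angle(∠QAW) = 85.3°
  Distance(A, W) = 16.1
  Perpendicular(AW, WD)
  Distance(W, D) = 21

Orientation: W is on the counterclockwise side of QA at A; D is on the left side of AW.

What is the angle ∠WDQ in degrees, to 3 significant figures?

141°

Q is at the origin; QA runs at 66.8° with length 37.1, so A = 37.1·(cos 66.8°, sin 66.8°) = (14.6, 34.1). ∠QAW = 85.3°, so AW runs at 66.8° + (180° − 85.3°) = 162° from the x-axis; with |AW| = 16.1, W = A + 16.1·(cos 162°, sin 162°) = (-0.653, 39.2). AW is perpendicular to WD; with |WD| = 21.0 on the left of AW, D = W + 21.0·(-0.317, -0.948) = (-7.32, 19.3). Then cos ∠WDQ = DW·DQ / (|DW||DQ|), giving 141°.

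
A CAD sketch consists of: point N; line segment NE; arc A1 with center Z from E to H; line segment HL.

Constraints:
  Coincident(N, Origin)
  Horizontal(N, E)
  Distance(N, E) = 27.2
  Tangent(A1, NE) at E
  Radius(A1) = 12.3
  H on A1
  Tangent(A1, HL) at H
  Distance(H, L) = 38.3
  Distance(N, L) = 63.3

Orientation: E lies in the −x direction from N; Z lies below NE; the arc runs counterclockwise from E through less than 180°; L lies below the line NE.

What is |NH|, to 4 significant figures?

41.58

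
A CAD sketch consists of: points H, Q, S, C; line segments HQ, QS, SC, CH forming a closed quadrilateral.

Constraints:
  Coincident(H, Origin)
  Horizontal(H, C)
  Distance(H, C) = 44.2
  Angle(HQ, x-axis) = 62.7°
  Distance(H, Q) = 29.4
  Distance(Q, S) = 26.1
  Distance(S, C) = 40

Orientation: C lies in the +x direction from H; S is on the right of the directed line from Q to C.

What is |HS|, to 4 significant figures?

4.572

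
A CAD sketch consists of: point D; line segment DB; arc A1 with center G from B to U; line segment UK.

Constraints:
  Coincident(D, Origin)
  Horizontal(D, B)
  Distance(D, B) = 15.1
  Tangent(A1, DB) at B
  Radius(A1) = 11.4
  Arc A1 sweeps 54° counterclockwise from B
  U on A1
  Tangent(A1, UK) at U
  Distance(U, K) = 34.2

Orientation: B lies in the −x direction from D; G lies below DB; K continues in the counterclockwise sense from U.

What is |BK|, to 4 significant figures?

43.68

D is at the origin; DB is horizontal with |DB| = 15.1 and B on the −x side, so B = (-15.10, 0.000). Since A1 is tangent to DB there, GB ⟂ DB, so G = B + (0, -11.4) = (-15.10, -11.40). On A1, B sits at bearing 90° from G; a 54° counterclockwise sweep puts U at bearing 144°, so U = G + 11.4·(cos 144°, sin 144°) = (-24.32, -4.699). Since A1 is tangent to UK there, GU ⟂ UK, so UK runs along (−sin 144°, cos 144°); with |UK| = 34.2, K = (-44.43, -32.37). Then |BK| = |K − B| = 43.68.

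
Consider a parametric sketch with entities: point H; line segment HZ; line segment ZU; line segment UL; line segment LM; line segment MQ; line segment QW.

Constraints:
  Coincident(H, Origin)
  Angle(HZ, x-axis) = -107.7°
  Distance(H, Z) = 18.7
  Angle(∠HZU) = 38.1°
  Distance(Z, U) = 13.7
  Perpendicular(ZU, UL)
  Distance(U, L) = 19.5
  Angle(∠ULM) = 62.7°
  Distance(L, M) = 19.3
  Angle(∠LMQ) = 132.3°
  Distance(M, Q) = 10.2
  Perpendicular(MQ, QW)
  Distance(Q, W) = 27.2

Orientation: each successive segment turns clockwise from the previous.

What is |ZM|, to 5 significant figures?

11.193

ZU ⟂ UL, so UL runs at 20.400°; with |UL| = 19.5, L = (7.8161, 1.8231). ∠ULM = 62.7° gives LM at -96.900° from the x-axis; with |LM| = 19.3, M = (5.4975, -17.337). Then |ZM| = |M − Z| = 11.193.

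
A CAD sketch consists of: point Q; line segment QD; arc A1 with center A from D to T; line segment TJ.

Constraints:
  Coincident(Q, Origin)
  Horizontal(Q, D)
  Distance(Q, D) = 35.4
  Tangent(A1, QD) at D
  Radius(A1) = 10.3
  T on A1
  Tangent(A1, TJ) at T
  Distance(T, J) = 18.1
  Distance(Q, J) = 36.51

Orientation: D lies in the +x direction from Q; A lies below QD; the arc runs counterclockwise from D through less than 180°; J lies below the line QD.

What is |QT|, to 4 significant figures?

26.89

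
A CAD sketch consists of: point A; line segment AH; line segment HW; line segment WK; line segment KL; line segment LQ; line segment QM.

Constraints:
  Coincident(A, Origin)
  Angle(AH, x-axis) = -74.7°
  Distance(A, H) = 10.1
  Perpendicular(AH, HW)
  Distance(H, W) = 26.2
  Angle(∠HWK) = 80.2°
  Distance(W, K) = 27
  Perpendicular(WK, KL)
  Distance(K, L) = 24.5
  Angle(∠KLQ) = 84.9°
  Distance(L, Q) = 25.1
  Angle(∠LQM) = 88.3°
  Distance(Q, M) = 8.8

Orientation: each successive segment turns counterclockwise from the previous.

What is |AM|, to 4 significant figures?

15.52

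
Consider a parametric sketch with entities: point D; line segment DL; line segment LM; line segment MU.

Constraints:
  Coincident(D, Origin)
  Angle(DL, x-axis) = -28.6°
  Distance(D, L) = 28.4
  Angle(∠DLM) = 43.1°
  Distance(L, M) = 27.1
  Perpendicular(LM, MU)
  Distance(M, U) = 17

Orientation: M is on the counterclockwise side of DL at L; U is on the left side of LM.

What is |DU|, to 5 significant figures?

6.8027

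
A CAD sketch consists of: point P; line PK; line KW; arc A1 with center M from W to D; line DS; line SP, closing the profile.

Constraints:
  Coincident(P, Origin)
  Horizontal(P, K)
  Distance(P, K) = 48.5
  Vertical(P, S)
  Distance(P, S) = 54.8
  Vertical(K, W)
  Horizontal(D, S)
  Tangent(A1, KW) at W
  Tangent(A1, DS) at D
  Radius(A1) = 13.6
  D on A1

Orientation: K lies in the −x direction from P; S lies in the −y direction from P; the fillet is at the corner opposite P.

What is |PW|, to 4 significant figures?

63.64

P is at the origin; P and K share the same y with |PK| = 48.5 and K on the −x side, so K = (-48.50, 0.000). P and S share the same x with |PS| = 54.8 and S on the −y side, so S = (0.000, -54.80). The virtual corner opposite P is at (-48.50, -54.80). The tangent condition forces MW to be normal to KW and since A1 is tangent to DS there, MD ⟂ DS, with radius 13.6, so the center M sits 13.6 in from both sides at M = (-34.90, -41.20). That places the tangent points at W = (-48.50, -41.20) on KW and D = (-34.90, -54.80) on DS. Then |PW| = |W − P| = 63.64.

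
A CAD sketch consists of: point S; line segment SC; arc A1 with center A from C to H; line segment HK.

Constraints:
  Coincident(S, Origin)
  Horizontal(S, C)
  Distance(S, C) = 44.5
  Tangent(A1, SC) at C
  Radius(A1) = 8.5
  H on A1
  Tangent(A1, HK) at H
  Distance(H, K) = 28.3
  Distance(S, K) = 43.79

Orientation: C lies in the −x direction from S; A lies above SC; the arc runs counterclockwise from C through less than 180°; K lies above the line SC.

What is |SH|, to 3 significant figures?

36.9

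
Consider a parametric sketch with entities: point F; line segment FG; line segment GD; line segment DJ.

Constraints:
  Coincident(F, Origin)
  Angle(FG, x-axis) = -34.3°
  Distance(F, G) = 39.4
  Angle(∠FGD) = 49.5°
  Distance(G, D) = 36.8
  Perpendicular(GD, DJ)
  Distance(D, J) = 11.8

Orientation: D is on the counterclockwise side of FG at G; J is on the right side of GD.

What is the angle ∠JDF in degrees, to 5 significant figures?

159.48°

∠FGD = 49.5°, so GD runs at -34.3° + (180° − 49.5°) = 96.200° from the x-axis; with |GD| = 36.8, D = G + 36.8·(cos 96.200°, sin 96.200°) = (28.574, 14.382). GD is perpendicular to DJ; with |DJ| = 11.8 on the right of GD, J = D + 11.8·(0.99415, 0.10800) = (40.305, 15.656). Then cos ∠JDF = DJ·DF / (|DJ||DF|), giving 159.48°.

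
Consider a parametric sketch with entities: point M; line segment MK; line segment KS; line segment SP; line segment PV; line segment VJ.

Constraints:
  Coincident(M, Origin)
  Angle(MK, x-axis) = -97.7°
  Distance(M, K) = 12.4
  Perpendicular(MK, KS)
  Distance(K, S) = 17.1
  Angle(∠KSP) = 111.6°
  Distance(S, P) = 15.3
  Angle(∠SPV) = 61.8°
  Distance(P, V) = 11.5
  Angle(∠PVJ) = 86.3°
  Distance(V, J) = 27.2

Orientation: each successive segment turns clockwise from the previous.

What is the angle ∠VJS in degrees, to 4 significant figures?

14.13°

M is at the origin; MK runs at -97.7° with length 12.4, so K = (-1.661, -12.29). MK is perpendicular to KS, so KS runs at 172.3°; with |KS| = 17.1, S = (-18.61, -9.997). ∠KSP = 111.6° gives SP at 103.9° from the x-axis; with |SP| = 15.3, P = (-22.28, 4.855). ∠SPV = 61.8° gives PV at -14.30° from the x-axis; with |PV| = 11.5, V = (-11.14, 2.014). ∠PVJ = 86.3° gives VJ at -108.0° from the x-axis; with |VJ| = 27.2, J = (-19.54, -23.85). Then cos ∠VJS = JV·JS / (|JV||JS|), giving 14.13°.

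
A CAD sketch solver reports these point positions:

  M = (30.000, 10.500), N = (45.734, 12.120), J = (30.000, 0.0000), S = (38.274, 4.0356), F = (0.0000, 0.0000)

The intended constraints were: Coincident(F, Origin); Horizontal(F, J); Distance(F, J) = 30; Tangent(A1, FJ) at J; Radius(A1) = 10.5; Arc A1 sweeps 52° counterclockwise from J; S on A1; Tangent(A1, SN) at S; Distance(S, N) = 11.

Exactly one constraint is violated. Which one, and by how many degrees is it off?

Tangent(A1, SN) at S — off by 4.70°.

F = (0.00, 0.00) ✓; F.y = 0.00, J.y = 0.00 ✓; |FJ| = 30.00 ✓; ∠(MJ, JF) = 90.00° ✓; |MJ| = 10.50 ✓; bearing(M→S) − bearing(M→J) = 52.00° ✓; |MS| = 10.50 ✓; ∠(MS, SN) = 94.70° ✗; |SN| = 11.00 ✓.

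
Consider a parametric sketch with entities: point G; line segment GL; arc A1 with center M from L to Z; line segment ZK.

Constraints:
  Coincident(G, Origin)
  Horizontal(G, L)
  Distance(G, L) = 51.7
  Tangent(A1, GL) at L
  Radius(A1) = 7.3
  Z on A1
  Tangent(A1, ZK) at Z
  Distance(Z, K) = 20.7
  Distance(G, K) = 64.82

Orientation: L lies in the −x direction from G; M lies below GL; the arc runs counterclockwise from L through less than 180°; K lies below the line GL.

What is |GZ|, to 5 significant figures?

59.475

G is at the origin; G and L share the same y with |GL| = 51.7 and L on the −x side, so L = (-51.700, 0.0000). A1 meets GL tangentially, so ML is at right angles to GL, so M = L + (0, -7.3) = (-51.700, -7.3000). Since MZ ⟂ ZK (tangency), |MK| = √(7.3² + 20.7²) = 21.949 regardless of where Z sits on A1. So K lies on both circle(G, 64.82) and circle(M, 21.949); the below-GL intersection is K = (-58.357, -28.216). Z is the foot of the tangent from K: Z = (-58.997, -7.5256).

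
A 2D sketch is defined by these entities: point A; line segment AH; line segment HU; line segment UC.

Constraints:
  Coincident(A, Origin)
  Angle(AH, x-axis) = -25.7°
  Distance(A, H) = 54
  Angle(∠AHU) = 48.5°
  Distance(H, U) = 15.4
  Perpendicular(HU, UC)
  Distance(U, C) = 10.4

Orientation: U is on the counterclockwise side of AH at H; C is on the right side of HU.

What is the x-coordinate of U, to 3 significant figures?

44.5

A is at the origin; AH runs at -25.7° with length 54.0, so H = 54.0·(cos -25.7°, sin -25.7°) = (48.7, -23.4). ∠AHU = 48.5°, so HU runs at -25.7° + (180° − 48.5°) = 106° from the x-axis; with |HU| = 15.4, U = H + 15.4·(cos 106°, sin 106°) = (44.5, -8.60). So U.x = 44.5.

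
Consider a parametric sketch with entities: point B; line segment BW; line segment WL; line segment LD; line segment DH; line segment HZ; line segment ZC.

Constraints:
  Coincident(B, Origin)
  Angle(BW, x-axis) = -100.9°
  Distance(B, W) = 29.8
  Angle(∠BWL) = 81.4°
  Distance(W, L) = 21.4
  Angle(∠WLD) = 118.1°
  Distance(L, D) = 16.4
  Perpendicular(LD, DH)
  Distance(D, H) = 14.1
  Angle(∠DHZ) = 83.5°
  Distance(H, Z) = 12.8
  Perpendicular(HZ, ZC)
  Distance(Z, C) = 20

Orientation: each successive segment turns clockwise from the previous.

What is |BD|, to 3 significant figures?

28.9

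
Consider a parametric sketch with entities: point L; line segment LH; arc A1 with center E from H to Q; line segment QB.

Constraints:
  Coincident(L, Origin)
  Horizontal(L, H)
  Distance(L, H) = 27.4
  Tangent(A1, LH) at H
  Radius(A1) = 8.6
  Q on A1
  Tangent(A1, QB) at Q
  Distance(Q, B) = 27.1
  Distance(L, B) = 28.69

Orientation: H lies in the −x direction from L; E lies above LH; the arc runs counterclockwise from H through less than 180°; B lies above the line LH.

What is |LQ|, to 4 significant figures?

20.39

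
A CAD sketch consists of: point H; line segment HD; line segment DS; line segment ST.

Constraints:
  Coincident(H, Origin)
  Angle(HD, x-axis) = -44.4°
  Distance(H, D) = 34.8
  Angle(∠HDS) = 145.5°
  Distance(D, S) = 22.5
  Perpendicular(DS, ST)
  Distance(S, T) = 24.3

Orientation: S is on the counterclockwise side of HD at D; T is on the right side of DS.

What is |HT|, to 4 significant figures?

67.50

∠HDS = 145.5°, so DS runs at -44.4° + (180° − 145.5°) = -9.900° from the x-axis; with |DS| = 22.5, S = D + 22.5·(cos -9.900°, sin -9.900°) = (47.03, -28.22). The perpendicularity gives ST at right angles to DS; with |ST| = 24.3 on the right of DS, T = S + 24.3·(-0.1719, -0.9851) = (42.85, -52.15). Then |HT| = |T − H| = 67.50.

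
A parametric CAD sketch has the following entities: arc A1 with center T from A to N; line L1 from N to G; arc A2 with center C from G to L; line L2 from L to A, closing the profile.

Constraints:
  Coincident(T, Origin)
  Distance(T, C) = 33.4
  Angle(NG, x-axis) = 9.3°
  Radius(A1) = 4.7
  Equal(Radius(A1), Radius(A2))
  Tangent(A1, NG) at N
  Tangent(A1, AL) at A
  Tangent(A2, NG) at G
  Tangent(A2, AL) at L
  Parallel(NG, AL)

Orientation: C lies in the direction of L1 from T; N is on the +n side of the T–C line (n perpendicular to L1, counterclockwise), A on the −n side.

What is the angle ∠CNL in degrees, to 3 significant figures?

7.71°

Tangency of A1 to both parallel lines with radius 4.7 puts N and A at T ± 4.7·n: N = (-0.760, 4.64), A = (0.760, -4.64). Equal radii place G and L the same way about C: G = C + 4.7·n = (32.2, 10.0), L = C − 4.7·n = (33.7, 0.759). Then cos ∠CNL = NC·NL / (|NC||NL|), giving 7.71°.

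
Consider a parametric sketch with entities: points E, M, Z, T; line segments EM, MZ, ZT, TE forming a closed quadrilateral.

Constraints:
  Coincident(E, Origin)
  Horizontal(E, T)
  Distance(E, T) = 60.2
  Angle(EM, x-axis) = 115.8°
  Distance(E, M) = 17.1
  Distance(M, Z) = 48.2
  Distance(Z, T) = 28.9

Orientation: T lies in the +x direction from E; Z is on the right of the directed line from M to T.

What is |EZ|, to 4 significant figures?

34.85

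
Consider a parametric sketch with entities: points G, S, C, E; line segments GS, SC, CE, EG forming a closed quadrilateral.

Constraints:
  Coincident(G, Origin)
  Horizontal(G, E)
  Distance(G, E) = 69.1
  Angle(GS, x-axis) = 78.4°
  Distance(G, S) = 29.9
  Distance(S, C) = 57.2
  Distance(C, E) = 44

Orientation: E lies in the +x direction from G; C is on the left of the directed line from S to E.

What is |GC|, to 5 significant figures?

75.201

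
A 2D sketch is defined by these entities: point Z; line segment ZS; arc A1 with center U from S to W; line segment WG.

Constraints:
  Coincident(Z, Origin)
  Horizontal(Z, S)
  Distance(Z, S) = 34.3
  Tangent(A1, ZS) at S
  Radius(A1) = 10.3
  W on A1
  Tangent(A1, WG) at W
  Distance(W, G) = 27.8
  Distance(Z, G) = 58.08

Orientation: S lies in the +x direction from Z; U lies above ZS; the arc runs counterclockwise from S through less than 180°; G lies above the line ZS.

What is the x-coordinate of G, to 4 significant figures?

43.50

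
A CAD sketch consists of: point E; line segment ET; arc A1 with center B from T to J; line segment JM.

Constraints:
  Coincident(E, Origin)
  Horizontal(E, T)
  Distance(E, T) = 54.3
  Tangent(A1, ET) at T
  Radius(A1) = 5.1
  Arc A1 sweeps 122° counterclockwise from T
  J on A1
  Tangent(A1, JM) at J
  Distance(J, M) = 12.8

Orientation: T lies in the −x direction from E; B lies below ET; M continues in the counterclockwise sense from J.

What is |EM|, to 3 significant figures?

55.1

E is at the origin; ET is horizontal with |ET| = 54.3 and T on the −x side, so T = (-54.3, 0.00). Since A1 is tangent to ET there, BT ⟂ ET, so B = T + (0, -5.1) = (-54.3, -5.10). On A1, T sits at bearing 90° from B; a 122° counterclockwise sweep puts J at bearing 212°, so J = B + 5.1·(cos 212°, sin 212°) = (-58.6, -7.80). The tangent condition forces BJ to be normal to JM, so JM runs along (−sin 212°, cos 212°); with |JM| = 12.8, M = (-51.8, -18.7). Then |EM| = |M − E| = 55.1.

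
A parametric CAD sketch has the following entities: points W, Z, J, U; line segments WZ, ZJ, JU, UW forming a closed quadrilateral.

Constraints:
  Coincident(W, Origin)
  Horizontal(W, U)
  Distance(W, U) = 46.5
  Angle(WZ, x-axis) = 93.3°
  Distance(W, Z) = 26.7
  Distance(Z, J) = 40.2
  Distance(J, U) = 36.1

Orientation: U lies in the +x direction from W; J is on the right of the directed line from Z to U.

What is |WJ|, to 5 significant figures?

16.491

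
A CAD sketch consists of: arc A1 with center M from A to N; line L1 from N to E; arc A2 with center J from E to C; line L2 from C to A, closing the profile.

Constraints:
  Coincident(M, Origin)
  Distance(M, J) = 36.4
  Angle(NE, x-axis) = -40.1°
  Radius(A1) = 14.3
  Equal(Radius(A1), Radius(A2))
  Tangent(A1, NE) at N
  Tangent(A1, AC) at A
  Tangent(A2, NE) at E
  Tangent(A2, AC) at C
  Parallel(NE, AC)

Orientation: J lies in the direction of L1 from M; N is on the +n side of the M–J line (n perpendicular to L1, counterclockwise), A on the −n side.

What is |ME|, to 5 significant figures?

39.108

Tangency of A1 to both parallel lines with radius 14.3 puts N and A at M ± 14.3·n: N = (9.2110, 10.938), A = (-9.2110, -10.938). Equal radii place E and C the same way about J: E = J + 14.3·n = (37.054, -12.508), C = J − 14.3·n = (18.632, -34.384). Then |ME| = |E − M| = 39.108.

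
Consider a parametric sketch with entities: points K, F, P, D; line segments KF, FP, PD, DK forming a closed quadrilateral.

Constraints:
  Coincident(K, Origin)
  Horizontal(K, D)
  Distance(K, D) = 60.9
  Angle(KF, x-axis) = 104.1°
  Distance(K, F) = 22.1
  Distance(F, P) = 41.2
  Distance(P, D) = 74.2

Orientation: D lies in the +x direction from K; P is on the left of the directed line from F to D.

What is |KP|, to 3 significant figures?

59.4

Checks: |FP| = 41.20 ✓; |PD| = 74.20 ✓.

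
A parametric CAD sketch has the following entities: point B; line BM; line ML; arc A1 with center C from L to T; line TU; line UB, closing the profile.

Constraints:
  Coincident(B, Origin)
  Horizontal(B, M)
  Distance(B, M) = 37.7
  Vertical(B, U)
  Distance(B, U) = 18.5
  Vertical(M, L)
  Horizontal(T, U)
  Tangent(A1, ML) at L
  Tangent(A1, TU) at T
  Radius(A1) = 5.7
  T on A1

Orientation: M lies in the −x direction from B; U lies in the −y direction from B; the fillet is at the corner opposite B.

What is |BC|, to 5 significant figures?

34.465

B is at the origin; B and M share the same y with |BM| = 37.7 and M on the −x side, so M = (-37.700, 0.0000). B and U share the same x with |BU| = 18.5 and U on the −y side, so U = (0.0000, -18.500). The virtual corner opposite B is at (-37.700, -18.500). A1 meets ML tangentially, so CL is at right angles to ML and since A1 is tangent to TU there, CT ⟂ TU, with radius 5.7, so the center C sits 5.7 in from both sides at C = (-32.000, -12.800). Then |BC| = |C − B| = 34.465.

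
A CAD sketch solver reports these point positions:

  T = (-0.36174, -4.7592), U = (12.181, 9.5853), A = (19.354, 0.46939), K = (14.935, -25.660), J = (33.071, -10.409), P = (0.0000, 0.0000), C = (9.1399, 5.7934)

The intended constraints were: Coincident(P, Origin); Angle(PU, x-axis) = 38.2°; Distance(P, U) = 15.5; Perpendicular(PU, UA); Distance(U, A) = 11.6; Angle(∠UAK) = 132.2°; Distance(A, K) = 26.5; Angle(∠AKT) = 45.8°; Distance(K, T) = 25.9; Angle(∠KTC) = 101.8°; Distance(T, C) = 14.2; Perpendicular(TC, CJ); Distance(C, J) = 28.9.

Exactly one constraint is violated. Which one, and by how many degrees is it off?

Perpendicular(TC, CJ) — off by 7.90°.

P = (0.00, 0.00) ✓; PU at 38.20° ✓; |PU| = 15.50 ✓; ∠(PU, UA) = 90.00° ✓; |UA| = 11.60 ✓; ∠UAK = 132.2° ✓; |AK| = 26.50 ✓; ∠AKT = 45.80° ✓; |KT| = 25.90 ✓; ∠KTC = 101.8° ✓; |TC| = 14.20 ✓; ∠(TC, CJ) = 82.10° ✗; |CJ| = 28.90 ✓.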